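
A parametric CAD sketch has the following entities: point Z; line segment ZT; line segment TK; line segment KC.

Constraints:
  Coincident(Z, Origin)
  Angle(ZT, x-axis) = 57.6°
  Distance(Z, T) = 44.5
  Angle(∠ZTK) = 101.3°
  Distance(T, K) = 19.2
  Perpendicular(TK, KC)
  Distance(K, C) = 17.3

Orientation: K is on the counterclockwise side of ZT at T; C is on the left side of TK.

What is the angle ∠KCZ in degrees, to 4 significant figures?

133.3°

Z is at the origin; ZT runs at 57.6° with length 44.5, so T = 44.5·(cos 57.6°, sin 57.6°) = (23.84, 37.57). ∠ZTK = 101.3°, so TK runs at 57.6° + (180° − 101.3°) = 136.3° from the x-axis; with |TK| = 19.2, K = T + 19.2·(cos 136.3°, sin 136.3°) = (9.963, 50.84). The perpendicularity gives KC at right angles to TK; with |KC| = 17.3 on the left of TK, C = K + 17.3·(-0.6909, -0.7230) = (-1.989, 38.33). Then cos ∠KCZ = CK·CZ / (|CK||CZ|), giving 133.3°.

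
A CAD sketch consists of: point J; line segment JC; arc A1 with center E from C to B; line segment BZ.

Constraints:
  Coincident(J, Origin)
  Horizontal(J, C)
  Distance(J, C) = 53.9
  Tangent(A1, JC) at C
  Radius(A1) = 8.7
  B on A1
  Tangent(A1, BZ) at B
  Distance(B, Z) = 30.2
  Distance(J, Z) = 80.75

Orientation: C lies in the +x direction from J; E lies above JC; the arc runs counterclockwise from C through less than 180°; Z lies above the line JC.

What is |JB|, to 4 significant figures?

62.15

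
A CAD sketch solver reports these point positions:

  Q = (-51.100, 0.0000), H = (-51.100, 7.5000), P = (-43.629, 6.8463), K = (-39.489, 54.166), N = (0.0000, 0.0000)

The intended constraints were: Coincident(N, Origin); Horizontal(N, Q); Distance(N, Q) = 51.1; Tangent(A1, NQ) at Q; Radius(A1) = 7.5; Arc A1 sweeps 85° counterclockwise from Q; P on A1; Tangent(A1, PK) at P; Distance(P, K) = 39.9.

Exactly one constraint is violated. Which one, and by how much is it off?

Distance(P, K) = 39.9 — off by 7.60.

N = (0.00, 0.00) ✓; N.y = 0.00, Q.y = 0.00 ✓; |NQ| = 51.10 ✓; ∠(HQ, QN) = 90.00° ✓; |HQ| = 7.500 ✓; bearing(H→P) − bearing(H→Q) = 85.00° ✓; |HP| = 7.500 ✓; ∠(HP, PK) = 90.00° ✓; |PK| = 47.50 ✗.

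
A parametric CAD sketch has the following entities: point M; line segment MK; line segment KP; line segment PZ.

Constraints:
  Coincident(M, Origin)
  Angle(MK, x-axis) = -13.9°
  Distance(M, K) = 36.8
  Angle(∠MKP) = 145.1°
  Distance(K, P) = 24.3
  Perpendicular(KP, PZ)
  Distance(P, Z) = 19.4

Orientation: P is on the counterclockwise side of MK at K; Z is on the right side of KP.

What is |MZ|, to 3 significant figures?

67.9

M is at the origin; MK runs at -13.9° with length 36.8, so K = 36.8·(cos -13.9°, sin -13.9°) = (35.7, -8.84). ∠MKP = 145.1°, so KP runs at -13.9° + (180° − 145.1°) = 21.0° from the x-axis; with |KP| = 24.3, P = K + 24.3·(cos 21.0°, sin 21.0°) = (58.4, -0.132). KP ⟂ PZ; with |PZ| = 19.4 on the right of KP, Z = P + 19.4·(0.358, -0.934) = (65.4, -18.2). Then |MZ| = |Z − M| = 67.9.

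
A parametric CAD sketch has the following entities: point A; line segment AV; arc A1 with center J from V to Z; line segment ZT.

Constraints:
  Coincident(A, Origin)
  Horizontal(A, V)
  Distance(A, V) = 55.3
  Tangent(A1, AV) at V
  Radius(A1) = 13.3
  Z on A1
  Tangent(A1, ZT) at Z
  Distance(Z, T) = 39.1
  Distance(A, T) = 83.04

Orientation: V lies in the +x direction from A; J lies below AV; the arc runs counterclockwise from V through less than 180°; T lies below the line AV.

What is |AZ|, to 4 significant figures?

48.09

Checks: ∠(JV, VA) = 90.00° ✓; |JZ| = 13.30 ✓; ∠(JZ, ZT) = 90.00° ✓; |ZT| = 39.10 ✓; |AT| = 83.04 ✓.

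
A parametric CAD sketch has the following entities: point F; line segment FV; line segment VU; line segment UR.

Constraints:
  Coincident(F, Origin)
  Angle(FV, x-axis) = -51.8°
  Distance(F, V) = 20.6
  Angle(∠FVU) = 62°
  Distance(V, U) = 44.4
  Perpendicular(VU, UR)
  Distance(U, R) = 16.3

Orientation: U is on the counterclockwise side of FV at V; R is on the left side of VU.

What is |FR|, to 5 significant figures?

34.780

F is at the origin; FV runs at -51.8° with length 20.6, so V = 20.6·(cos -51.8°, sin -51.8°) = (12.739, -16.189). ∠FVU = 62.0°, so VU runs at -51.8° + (180° − 62.0°) = 66.200° from the x-axis; with |VU| = 44.4, U = V + 44.4·(cos 66.200°, sin 66.200°) = (30.657, 24.436). The perpendicularity gives UR at right angles to VU; with |UR| = 16.3 on the left of VU, R = U + 16.3·(-0.91496, 0.40355) = (15.743, 31.013). Then |FR| = |R − F| = 34.780.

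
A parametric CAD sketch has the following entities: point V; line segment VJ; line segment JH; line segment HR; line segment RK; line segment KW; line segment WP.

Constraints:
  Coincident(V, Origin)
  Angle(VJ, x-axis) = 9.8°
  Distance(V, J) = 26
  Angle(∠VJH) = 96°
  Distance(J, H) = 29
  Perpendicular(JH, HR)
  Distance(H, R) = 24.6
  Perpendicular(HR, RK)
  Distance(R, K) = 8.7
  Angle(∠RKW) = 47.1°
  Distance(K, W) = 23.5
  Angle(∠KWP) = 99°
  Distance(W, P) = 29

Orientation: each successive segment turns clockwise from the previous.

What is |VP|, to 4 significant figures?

63.13

V is at the origin; VJ runs at 9.8° with length 26.0, so J = (25.62, 4.425). ∠VJH = 96.0° gives JH at -74.20° from the x-axis; with |JH| = 29.0, H = (33.52, -23.48). JH ⟂ HR, so HR runs at -164.2°; with |HR| = 24.6, R = (9.846, -30.18). The perpendicularity gives RK at right angles to HR, so RK runs at 105.8°; with |RK| = 8.7, K = (7.477, -21.81). ∠RKW = 47.1° gives KW at -27.10° from the x-axis; with |KW| = 23.5, W = (28.40, -32.51). ∠KWP = 99.0° gives WP at -108.1° from the x-axis; with |WP| = 29.0, P = (19.39, -60.08). Then |VP| = |P − V| = 63.13.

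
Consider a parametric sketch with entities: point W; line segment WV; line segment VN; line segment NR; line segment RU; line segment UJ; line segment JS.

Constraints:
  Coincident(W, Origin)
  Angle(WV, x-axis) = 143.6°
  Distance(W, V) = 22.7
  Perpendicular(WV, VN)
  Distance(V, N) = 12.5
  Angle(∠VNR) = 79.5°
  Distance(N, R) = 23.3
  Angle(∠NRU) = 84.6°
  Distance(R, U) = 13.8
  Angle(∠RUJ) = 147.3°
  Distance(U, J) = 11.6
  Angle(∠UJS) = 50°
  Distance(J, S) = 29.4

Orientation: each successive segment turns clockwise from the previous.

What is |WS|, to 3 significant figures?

21.2

W is at the origin; WV runs at 143.6° with length 22.7, so V = (-18.3, 13.5). WV is perpendicular to VN, so VN runs at 53.6°; with |VN| = 12.5, N = (-10.9, 23.5). ∠VNR = 79.5° gives NR at -46.9° from the x-axis; with |NR| = 23.3, R = (5.07, 6.52). ∠NRU = 84.6° gives RU at -142° from the x-axis; with |RU| = 13.8, U = (-5.85, -1.92). ∠RUJ = 147.3° gives UJ at -175° from the x-axis; with |UJ| = 11.6, J = (-17.4, -2.93). ∠UJS = 50.0° gives JS at 55.0° from the x-axis; with |JS| = 29.4, S = (-0.545, 21.2). Then |WS| = |S − W| = 21.2.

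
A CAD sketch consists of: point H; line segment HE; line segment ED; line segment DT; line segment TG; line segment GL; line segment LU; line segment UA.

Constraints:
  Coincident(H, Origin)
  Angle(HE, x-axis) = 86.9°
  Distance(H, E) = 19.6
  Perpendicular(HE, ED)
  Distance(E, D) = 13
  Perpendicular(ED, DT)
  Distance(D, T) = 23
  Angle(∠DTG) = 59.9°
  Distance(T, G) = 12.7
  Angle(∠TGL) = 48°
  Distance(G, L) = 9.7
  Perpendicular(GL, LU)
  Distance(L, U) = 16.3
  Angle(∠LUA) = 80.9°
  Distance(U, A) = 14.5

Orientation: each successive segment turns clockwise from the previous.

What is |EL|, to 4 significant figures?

17.68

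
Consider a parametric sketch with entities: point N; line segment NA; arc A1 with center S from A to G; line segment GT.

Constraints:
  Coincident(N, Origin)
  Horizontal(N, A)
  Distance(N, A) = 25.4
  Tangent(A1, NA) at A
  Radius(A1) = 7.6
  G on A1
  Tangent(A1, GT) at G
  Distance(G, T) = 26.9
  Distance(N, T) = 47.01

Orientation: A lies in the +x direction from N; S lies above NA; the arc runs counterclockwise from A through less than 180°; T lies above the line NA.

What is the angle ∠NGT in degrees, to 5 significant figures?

100.53°

Checks: ∠(SA, AN) = 90.00° ✓; |SG| = 7.600 ✓; ∠(SG, GT) = 90.00° ✓; |GT| = 26.90 ✓; |NT| = 47.01 ✓.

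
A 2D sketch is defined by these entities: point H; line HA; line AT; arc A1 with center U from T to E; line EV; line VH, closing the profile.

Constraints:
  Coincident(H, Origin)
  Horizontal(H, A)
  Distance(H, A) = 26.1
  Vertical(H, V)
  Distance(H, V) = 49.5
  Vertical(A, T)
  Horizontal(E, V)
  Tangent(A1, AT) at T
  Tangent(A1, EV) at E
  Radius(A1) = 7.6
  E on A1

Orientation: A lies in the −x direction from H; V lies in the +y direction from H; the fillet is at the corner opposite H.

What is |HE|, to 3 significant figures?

52.8

H is at the origin; H and A share the same y with |HA| = 26.1 and A on the −x side, so A = (-26.1, 0.00). HV is vertical with |HV| = 49.5 and V on the +y side, so V = (0.00, 49.5). The virtual corner opposite H is at (-26.1, 49.5). The tangent condition forces UT to be normal to AT and A1 meets EV tangentially, so UE is at right angles to EV, with radius 7.6, so the center U sits 7.6 in from both sides at U = (-18.5, 41.9). That places the tangent points at T = (-26.1, 41.9) on AT and E = (-18.5, 49.5) on EV. Then |HE| = |E − H| = 52.8.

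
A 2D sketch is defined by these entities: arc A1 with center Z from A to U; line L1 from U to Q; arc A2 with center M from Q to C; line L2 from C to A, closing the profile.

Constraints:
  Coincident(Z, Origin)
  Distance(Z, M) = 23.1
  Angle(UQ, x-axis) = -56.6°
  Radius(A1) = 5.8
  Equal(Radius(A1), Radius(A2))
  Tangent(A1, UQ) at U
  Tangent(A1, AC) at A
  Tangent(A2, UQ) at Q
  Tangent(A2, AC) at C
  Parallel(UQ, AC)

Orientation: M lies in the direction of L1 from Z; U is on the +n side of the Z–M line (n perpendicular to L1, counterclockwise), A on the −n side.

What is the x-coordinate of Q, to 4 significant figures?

17.56

The slot axis is L1's direction at -56.6°, so u = (cos -56.6°, sin -56.6°) = (0.5505, -0.8348) and n = (−sin -56.6°, cos -56.6°) = (0.8348, 0.5505). Z is at the origin and M lies 23.1 along u from Z, so M = 23.1·u = (12.72, -19.28). Tangency of A1 to both parallel lines with radius 5.8 puts U and A at Z ± 5.8·n: U = (4.842, 3.193), A = (-4.842, -3.193). Equal radii place Q and C the same way about M: Q = M + 5.8·n = (17.56, -16.09), C = M − 5.8·n = (7.874, -22.48). So Q.x = 17.56.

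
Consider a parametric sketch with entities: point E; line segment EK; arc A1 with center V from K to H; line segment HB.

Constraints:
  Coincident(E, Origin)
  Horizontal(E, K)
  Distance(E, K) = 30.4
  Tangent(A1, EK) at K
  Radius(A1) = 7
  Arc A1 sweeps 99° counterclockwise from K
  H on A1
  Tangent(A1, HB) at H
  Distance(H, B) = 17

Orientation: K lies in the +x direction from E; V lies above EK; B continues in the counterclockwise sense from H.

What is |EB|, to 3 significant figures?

42.7

E is at the origin; E and K share the same y with |EK| = 30.4 and K on the +x side, so K = (30.4, 0.00). Tangency of A1 to EK means the radius VK is perpendicular to EK, so V = K + (0, 7) = (30.4, 7.00). On A1, K sits at bearing -90° from V; a 99° counterclockwise sweep puts H at bearing 9°, so H = V + 7.0·(cos 9°, sin 9°) = (37.3, 8.10). Since A1 is tangent to HB there, VH ⟂ HB, so HB runs along (−sin 9°, cos 9°); with |HB| = 17.0, B = (34.7, 24.9). Then |EB| = |B − E| = 42.7.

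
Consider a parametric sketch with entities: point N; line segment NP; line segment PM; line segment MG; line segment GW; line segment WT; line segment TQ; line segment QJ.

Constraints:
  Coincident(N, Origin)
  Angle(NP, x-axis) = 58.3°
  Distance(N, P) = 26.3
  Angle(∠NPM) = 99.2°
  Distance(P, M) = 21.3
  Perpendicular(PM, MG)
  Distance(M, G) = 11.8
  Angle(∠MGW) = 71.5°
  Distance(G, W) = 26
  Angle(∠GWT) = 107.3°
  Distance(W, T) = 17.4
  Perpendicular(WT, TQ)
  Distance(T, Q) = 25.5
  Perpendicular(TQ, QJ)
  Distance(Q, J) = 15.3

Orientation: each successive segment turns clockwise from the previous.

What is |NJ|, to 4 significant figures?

35.65

WT ⟂ TQ, so TQ runs at -23.70°; with |TQ| = 25.5, Q = (39.70, 26.06). TQ is perpendicular to QJ, so QJ runs at -113.7°; with |QJ| = 15.3, J = (33.55, 12.05). Then |NJ| = |J − N| = 35.65.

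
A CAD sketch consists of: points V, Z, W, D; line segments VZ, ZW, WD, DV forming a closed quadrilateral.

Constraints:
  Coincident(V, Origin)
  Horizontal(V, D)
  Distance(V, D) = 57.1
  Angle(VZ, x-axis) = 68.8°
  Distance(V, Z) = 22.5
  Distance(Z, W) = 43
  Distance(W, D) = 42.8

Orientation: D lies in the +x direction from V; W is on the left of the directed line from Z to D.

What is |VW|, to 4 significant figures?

61.85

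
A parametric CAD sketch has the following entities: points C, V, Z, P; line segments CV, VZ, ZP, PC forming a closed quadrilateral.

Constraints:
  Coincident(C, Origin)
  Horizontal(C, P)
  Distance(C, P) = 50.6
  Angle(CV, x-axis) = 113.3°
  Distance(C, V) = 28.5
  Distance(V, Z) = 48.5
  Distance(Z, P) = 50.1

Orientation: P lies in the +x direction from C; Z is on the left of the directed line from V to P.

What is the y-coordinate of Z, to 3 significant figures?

46.8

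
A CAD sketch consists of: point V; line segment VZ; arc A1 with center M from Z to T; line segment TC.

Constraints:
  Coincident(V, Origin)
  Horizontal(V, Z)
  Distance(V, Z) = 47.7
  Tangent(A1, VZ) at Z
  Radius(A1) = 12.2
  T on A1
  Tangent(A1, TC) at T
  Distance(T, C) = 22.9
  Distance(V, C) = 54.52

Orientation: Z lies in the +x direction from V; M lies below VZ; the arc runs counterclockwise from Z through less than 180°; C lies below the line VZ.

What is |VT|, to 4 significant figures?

38.55

Checks: V = (0.00, 0.00) ✓; ∠(MZ, ZV) = 90.00° ✓; |MT| = 12.20 ✓; ∠(MT, TC) = 90.00° ✓; |TC| = 22.90 ✓; |VC| = 54.52 ✓.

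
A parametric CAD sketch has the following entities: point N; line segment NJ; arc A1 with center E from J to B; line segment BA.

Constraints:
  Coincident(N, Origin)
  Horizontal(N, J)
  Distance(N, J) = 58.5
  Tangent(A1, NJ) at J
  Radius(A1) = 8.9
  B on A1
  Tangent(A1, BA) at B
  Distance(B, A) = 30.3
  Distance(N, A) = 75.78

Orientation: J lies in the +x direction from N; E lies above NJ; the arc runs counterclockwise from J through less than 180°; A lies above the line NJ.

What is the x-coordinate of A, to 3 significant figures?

64.4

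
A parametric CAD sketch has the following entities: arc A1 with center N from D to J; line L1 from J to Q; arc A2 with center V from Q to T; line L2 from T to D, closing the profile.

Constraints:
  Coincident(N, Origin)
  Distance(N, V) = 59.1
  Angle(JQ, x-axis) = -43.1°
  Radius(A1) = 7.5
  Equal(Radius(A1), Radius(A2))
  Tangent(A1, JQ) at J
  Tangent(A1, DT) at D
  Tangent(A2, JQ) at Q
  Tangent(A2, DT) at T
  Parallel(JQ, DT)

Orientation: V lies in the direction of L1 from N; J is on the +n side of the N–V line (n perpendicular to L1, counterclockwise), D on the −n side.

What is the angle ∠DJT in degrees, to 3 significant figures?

75.8°

The slot axis is L1's direction at -43.1°, so u = (cos -43.1°, sin -43.1°) = (0.730, -0.683) and n = (−sin -43.1°, cos -43.1°) = (0.683, 0.730). N is at the origin and V lies 59.1 along u from N, so V = 59.1·u = (43.2, -40.4). Tangency of A1 to both parallel lines with radius 7.5 puts J and D at N ± 7.5·n: J = (5.12, 5.48), D = (-5.12, -5.48). Equal radii place Q and T the same way about V: Q = V + 7.5·n = (48.3, -34.9), T = V − 7.5·n = (38.0, -45.9). Then cos ∠DJT = JD·JT / (|JD||JT|), giving 75.8°.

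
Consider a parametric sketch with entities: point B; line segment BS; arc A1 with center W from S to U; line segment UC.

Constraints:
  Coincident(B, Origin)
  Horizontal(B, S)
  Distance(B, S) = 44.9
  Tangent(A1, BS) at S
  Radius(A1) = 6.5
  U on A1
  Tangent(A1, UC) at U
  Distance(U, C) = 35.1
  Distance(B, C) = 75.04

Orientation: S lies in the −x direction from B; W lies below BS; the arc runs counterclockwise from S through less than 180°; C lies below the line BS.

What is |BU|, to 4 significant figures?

50.85

B is at the origin; B and S share the same y with |BS| = 44.9 and S on the −x side, so S = (-44.90, 0.000). The tangent condition forces WS to be normal to BS, so W = S + (0, -6.5) = (-44.90, -6.500). Since WU ⟂ UC (tangency), |WC| = √(6.5² + 35.1²) = 35.70 regardless of where U sits on A1. So C lies on both circle(B, 75.04) and circle(W, 35.70); the below-BS intersection is C = (-66.37, -35.02). U is the foot of the tangent from C: U = (-50.72, -3.602).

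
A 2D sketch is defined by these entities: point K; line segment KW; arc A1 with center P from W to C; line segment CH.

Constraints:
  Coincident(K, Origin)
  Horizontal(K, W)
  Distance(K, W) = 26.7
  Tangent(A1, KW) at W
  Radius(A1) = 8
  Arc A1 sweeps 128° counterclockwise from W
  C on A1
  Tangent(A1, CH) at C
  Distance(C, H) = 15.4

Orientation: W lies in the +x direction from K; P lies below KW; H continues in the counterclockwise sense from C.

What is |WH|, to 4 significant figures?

25.26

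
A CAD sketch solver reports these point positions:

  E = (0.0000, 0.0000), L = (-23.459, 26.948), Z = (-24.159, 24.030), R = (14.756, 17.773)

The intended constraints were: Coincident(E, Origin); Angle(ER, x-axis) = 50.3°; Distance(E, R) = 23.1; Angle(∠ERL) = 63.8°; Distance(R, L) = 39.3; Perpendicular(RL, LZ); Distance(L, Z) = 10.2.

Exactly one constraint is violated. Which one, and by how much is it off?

Distance(L, Z) = 10.2 — off by 7.20.

E = (0.00, 0.00) ✓; ER at 50.30° ✓; |ER| = 23.10 ✓; ∠ERL = 63.80° ✓; |RL| = 39.30 ✓; ∠(RL, LZ) = 90.01° ✓; |LZ| = 3.001 ✗.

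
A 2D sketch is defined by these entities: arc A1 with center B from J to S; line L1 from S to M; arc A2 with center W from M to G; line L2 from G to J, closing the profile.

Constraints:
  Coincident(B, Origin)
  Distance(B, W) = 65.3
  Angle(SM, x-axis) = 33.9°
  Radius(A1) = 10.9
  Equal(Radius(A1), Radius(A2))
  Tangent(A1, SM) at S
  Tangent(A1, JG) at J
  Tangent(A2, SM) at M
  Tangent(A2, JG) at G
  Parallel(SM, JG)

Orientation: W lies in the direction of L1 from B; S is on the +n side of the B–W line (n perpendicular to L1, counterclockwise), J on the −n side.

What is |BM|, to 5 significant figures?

66.203

The slot axis is L1's direction at 33.9°, so u = (cos 33.9°, sin 33.9°) = (0.83001, 0.55775) and n = (−sin 33.9°, cos 33.9°) = (-0.55775, 0.83001). B is at the origin and W lies 65.3 along u from B, so W = 65.3·u = (54.200, 36.421). Tangency of A1 to both parallel lines with radius 10.9 puts S and J at B ± 10.9·n: S = (-6.0794, 9.0471), J = (6.0794, -9.0471). Equal radii place M and G the same way about W: M = W + 10.9·n = (48.120, 45.468), G = W − 10.9·n = (60.279, 27.374). Then |BM| = |M − B| = 66.203.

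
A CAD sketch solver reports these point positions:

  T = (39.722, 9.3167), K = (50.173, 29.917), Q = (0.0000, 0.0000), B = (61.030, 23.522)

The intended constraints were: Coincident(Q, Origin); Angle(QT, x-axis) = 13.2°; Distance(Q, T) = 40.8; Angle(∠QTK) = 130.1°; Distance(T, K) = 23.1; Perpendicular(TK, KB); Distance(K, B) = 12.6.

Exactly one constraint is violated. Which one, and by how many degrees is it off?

Perpendicular(TK, KB) — off by 3.60°.

Q = (0.00, 0.00) ✓; QT at 13.20° ✓; |QT| = 40.80 ✓; ∠QTK = 130.1° ✓; |TK| = 23.10 ✓; ∠(TK, KB) = 93.60° ✗; |KB| = 12.60 ✓.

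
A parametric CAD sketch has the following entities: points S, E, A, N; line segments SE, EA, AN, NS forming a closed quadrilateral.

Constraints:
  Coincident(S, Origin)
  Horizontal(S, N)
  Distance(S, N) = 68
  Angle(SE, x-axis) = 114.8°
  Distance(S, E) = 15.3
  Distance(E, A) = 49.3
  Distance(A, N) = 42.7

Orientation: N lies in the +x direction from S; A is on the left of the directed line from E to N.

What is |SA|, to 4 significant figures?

50.72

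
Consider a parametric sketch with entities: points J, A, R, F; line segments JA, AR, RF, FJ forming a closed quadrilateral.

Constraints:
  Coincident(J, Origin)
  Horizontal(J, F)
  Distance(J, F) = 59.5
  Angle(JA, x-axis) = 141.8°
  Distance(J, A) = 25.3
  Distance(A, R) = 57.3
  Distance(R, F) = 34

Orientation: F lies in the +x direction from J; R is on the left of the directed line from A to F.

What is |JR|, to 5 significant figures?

44.429

Checks: |AR| = 57.30 ✓; |RF| = 34.00 ✓.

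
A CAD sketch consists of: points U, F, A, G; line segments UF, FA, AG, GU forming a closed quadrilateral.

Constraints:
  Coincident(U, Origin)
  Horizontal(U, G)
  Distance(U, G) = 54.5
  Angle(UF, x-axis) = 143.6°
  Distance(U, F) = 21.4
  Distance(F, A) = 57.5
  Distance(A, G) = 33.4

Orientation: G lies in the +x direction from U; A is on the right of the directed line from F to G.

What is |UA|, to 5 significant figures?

36.100

Checks: UF at 143.6° ✓; |FA| = 57.50 ✓; |AG| = 33.40 ✓.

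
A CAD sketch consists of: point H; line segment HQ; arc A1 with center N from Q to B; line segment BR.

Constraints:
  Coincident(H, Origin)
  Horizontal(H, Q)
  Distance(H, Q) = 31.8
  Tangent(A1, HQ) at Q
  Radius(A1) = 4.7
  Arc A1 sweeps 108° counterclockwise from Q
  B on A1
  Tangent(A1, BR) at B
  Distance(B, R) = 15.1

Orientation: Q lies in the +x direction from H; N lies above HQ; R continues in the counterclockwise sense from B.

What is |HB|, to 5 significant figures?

36.788

Since A1 is tangent to HQ there, NQ ⟂ HQ, so N = Q + (0, 4.7) = (31.800, 4.7000). On A1, Q sits at bearing -90° from N; a 108° counterclockwise sweep puts B at bearing 18°, so B = N + 4.7·(cos 18°, sin 18°) = (36.270, 6.1524). Then |HB| = |B − H| = 36.788.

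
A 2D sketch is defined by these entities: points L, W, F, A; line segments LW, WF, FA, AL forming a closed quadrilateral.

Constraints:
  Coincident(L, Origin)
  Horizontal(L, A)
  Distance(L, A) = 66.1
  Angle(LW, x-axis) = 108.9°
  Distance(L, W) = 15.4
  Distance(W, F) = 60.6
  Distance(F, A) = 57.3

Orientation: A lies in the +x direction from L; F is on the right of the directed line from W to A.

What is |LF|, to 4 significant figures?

45.48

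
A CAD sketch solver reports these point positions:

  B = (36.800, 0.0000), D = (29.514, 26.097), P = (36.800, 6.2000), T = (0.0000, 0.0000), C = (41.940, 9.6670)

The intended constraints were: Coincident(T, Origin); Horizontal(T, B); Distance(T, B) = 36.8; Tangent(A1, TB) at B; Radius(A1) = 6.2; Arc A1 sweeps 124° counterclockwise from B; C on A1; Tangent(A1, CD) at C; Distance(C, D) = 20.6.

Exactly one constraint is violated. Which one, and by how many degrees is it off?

Tangent(A1, CD) at C — off by 3.10°.

T = (0.00, 0.00) ✓; T.y = 0.00, B.y = 0.00 ✓; |TB| = 36.80 ✓; ∠(PB, BT) = 90.00° ✓; |PB| = 6.200 ✓; bearing(P→C) − bearing(P→B) = 124.0° ✓; |PC| = 6.200 ✓; ∠(PC, CD) = 86.90° ✗; |CD| = 20.60 ✓.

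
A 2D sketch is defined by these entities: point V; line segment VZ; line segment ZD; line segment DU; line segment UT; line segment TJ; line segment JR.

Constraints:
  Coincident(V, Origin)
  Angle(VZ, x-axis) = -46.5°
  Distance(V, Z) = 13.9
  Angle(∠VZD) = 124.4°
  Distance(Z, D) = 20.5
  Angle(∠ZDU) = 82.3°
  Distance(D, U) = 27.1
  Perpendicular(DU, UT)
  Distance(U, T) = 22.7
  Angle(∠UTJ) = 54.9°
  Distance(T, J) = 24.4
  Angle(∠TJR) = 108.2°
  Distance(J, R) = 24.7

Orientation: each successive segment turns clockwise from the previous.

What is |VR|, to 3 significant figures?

41.5

V is at the origin; VZ runs at -46.5° with length 13.9, so Z = (9.57, -10.1). ∠VZD = 124.4° gives ZD at -102° from the x-axis; with |ZD| = 20.5, D = (5.27, -30.1). ∠ZDU = 82.3° gives DU at 160° from the x-axis; with |DU| = 27.1, U = (-20.2, -20.9). The perpendicularity gives UT at right angles to DU, so UT runs at 70.2°; with |UT| = 22.7, T = (-12.5, 0.411). ∠UTJ = 54.9° gives TJ at -54.9° from the x-axis; with |TJ| = 24.4, J = (1.49, -19.6). ∠TJR = 108.2° gives JR at -127° from the x-axis; with |JR| = 24.7, R = (-13.3, -39.4). Then |VR| = |R − V| = 41.5.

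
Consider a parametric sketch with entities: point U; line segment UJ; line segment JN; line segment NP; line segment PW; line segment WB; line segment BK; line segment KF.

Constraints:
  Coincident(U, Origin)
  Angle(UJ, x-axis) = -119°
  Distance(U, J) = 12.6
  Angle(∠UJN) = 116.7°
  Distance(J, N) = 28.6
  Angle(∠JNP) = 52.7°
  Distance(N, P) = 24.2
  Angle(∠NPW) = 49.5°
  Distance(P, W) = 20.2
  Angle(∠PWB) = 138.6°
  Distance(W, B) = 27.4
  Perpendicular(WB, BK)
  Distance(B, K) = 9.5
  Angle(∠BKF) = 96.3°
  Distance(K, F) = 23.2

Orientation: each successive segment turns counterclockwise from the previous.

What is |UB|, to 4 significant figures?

45.78

U is at the origin; UJ runs at -119.0° with length 12.6, so J = (-6.109, -11.02). ∠UJN = 116.7° gives JN at -55.70° from the x-axis; with |JN| = 28.6, N = (10.01, -34.65). ∠JNP = 52.7° gives NP at 71.60° from the x-axis; with |NP| = 24.2, P = (17.65, -11.68). ∠NPW = 49.5° gives PW at -157.9° from the x-axis; with |PW| = 20.2, W = (-1.069, -19.28). ∠PWB = 138.6° gives WB at -116.5° from the x-axis; with |WB| = 27.4, B = (-13.29, -43.80). Then |UB| = |B − U| = 45.78.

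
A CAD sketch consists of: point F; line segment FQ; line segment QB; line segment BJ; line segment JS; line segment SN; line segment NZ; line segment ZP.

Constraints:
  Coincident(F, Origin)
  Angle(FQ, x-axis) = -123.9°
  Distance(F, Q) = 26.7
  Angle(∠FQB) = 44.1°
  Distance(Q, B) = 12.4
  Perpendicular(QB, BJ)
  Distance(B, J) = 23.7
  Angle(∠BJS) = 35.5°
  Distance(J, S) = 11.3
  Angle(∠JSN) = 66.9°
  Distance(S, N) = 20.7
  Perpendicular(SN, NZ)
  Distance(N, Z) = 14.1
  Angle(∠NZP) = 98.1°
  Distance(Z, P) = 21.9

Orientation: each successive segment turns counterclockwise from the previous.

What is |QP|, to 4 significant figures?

32.64

F is at the origin; FQ runs at -123.9° with length 26.7, so Q = (-14.89, -22.16). ∠FQB = 44.1° gives QB at 12.00° from the x-axis; with |QB| = 12.4, B = (-2.763, -19.58). The perpendicularity gives BJ at right angles to QB, so BJ runs at 102.0°; with |BJ| = 23.7, J = (-7.690, 3.599). ∠BJS = 35.5° gives JS at -113.5° from the x-axis; with |JS| = 11.3, S = (-12.20, -6.764). ∠JSN = 66.9° gives SN at -0.4000° from the x-axis; with |SN| = 20.7, N = (8.503, -6.908). SN is perpendicular to NZ, so NZ runs at 89.60°; with |NZ| = 14.1, Z = (8.602, 7.191). ∠NZP = 98.1° gives ZP at 171.5° from the x-axis; with |ZP| = 21.9, P = (-13.06, 10.43). Then |QP| = |P − Q| = 32.64.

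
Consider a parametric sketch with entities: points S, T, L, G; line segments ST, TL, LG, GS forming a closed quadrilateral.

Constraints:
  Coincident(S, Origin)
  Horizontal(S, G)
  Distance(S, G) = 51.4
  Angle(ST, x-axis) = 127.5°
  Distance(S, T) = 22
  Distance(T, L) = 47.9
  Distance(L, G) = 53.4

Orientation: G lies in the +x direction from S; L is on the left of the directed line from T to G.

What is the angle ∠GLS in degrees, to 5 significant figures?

58.032°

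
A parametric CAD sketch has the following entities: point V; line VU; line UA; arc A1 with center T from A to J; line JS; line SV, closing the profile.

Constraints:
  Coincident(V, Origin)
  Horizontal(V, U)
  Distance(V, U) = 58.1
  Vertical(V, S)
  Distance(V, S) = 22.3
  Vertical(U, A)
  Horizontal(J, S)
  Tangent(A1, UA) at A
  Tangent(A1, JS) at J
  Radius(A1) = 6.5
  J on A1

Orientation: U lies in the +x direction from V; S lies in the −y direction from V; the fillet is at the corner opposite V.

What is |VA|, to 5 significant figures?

60.210

The virtual corner opposite V is at (58.100, -22.300). Tangency of A1 to UA means the radius TA is perpendicular to UA and tangency of A1 to JS means the radius TJ is perpendicular to JS, with radius 6.5, so the center T sits 6.5 in from both sides at T = (51.600, -15.800). That places the tangent points at A = (58.100, -15.800) on UA and J = (51.600, -22.300) on JS. Then |VA| = |A − V| = 60.210.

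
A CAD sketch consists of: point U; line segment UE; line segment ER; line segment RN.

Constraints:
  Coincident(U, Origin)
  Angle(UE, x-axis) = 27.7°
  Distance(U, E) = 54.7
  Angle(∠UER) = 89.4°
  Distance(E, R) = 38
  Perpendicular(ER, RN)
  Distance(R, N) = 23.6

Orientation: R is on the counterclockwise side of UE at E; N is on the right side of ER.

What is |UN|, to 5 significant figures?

86.783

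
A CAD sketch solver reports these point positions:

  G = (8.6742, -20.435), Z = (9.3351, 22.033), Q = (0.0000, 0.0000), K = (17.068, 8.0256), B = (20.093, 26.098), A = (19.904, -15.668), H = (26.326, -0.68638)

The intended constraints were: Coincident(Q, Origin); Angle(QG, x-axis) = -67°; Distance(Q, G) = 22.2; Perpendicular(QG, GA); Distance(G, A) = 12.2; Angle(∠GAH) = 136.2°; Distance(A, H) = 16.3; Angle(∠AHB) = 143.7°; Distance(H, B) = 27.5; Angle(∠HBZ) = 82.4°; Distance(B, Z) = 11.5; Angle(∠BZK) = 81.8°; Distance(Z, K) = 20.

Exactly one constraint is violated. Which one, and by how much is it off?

Distance(Z, K) = 20 — off by 4.00.

Q = (0.00, 0.00) ✓; QG at -67.00° ✓; |QG| = 22.20 ✓; ∠(QG, GA) = 90.00° ✓; |GA| = 12.20 ✓; ∠GAH = 136.2° ✓; |AH| = 16.30 ✓; ∠AHB = 143.7° ✓; |HB| = 27.50 ✓; ∠HBZ = 82.40° ✓; |BZ| = 11.50 ✓; ∠BZK = 81.80° ✓; |ZK| = 16.00 ✗.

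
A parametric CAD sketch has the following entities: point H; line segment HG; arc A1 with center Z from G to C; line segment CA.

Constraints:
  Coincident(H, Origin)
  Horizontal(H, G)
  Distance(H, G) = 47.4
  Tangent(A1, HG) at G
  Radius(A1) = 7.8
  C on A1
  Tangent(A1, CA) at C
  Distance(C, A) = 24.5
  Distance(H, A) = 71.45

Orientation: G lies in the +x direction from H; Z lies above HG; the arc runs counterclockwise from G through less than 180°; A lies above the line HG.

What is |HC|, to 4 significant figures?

54.07

H is at the origin; HG is horizontal with |HG| = 47.4 and G on the +x side, so G = (47.40, 0.000). Tangency of A1 to HG means the radius ZG is perpendicular to HG, so Z = G + (0, 7.8) = (47.40, 7.800). Since ZC ⟂ CA (tangency), |ZA| = √(7.8² + 24.5²) = 25.71 regardless of where C sits on A1. So A lies on both circle(H, 71.45) and circle(Z, 25.71); the above-HG intersection is A = (67.25, 24.15). C is the foot of the tangent from A: C = (53.95, 3.568).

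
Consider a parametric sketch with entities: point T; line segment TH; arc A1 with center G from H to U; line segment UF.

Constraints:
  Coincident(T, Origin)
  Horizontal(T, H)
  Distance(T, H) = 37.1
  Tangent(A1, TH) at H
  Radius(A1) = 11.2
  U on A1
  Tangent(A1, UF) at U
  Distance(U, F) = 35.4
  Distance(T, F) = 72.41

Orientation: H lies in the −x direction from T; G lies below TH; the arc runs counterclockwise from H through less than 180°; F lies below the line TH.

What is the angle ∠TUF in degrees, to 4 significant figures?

119.5°

Checks: |GU| = 11.20 ✓; ∠(GU, UF) = 90.00° ✓; |UF| = 35.40 ✓; |TF| = 72.41 ✓.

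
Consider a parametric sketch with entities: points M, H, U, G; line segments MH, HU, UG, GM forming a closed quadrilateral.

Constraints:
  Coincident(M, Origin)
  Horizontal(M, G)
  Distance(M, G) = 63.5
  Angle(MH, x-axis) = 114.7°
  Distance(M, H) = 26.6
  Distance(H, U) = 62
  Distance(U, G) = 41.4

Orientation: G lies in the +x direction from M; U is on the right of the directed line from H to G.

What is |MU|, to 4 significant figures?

37.10

Checks: |HU| = 62.00 ✓; |UG| = 41.40 ✓.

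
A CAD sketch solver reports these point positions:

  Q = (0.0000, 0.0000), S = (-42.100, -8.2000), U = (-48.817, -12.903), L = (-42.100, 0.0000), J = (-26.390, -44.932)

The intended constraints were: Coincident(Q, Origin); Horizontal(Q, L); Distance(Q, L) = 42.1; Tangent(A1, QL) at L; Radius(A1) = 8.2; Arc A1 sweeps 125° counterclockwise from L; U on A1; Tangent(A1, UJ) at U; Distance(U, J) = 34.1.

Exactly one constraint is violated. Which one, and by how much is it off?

Distance(U, J) = 34.1 — off by 5.00.

Q = (0.00, 0.00) ✓; Q.y = 0.00, L.y = 0.00 ✓; |QL| = 42.10 ✓; ∠(SL, LQ) = 90.00° ✓; |SL| = 8.200 ✓; bearing(S→U) − bearing(S→L) = 125.0° ✓; |SU| = 8.200 ✓; ∠(SU, UJ) = 90.00° ✓; |UJ| = 39.10 ✗.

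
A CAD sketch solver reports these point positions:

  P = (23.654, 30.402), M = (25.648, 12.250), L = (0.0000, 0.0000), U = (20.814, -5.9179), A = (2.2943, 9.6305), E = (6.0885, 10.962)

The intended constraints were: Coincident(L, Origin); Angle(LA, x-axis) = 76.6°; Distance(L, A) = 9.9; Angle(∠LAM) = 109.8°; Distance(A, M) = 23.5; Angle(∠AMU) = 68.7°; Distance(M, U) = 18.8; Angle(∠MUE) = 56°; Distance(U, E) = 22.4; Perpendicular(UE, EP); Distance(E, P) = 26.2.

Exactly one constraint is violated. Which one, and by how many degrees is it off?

Perpendicular(UE, EP) — off by 6.80°.

L = (0.00, 0.00) ✓; LA at 76.60° ✓; |LA| = 9.900 ✓; ∠LAM = 109.8° ✓; |AM| = 23.50 ✓; ∠AMU = 68.70° ✓; |MU| = 18.80 ✓; ∠MUE = 56.00° ✓; |UE| = 22.40 ✓; ∠(UE, EP) = 83.20° ✗; |EP| = 26.20 ✓.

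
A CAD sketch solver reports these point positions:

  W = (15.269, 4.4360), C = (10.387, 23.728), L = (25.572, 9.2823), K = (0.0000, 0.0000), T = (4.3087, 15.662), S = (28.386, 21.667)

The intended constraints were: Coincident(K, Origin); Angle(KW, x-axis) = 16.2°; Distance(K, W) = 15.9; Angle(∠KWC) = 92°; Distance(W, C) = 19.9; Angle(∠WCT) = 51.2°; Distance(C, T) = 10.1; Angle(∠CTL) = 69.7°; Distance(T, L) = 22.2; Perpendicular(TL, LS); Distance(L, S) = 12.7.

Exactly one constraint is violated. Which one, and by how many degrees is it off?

Perpendicular(TL, LS) — off by 3.90°.

K = (0.00, 0.00) ✓; KW at 16.20° ✓; |KW| = 15.90 ✓; ∠KWC = 92.00° ✓; |WC| = 19.90 ✓; ∠WCT = 51.20° ✓; |CT| = 10.10 ✓; ∠CTL = 69.70° ✓; |TL| = 22.20 ✓; ∠(TL, LS) = 93.90° ✗; |LS| = 12.70 ✓.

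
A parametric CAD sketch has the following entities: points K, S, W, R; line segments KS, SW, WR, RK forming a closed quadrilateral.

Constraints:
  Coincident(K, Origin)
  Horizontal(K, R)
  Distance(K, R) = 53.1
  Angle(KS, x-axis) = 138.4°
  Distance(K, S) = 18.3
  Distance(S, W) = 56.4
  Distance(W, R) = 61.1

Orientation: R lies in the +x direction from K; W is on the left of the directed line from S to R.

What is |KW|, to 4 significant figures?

59.08

K is at the origin; KR is horizontal with |KR| = 53.1 and R in +x, so R = (53.1, 0). KS runs at 138.4° with |KS| = 18.3, so S = (-13.68, 12.15). W is determined by |SW| = 56.4 and |WR| = 61.1 together: it lies at the intersection of circle(S, 56.4) and circle(R, 61.1). With |SR| = 67.88, the foot of the radical line on SR is 29.87 from S and the perpendicular offset is √(56.4² − 29.87²) = 47.84. Taking the left-of-SR solution: W = (24.27, 53.87).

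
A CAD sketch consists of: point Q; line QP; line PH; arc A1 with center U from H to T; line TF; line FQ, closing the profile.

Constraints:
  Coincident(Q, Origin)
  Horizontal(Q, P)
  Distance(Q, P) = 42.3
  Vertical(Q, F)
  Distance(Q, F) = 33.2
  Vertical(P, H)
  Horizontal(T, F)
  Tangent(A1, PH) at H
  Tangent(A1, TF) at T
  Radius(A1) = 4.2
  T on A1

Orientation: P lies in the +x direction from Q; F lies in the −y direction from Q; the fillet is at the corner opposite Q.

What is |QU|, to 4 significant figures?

47.88

Q and F share the same x with |QF| = 33.2 and F on the −y side, so F = (0.000, -33.20). The virtual corner opposite Q is at (42.30, -33.20). A1 meets PH tangentially, so UH is at right angles to PH and A1 meets TF tangentially, so UT is at right angles to TF, with radius 4.2, so the center U sits 4.2 in from both sides at U = (38.10, -29.00). Then |QU| = |U − Q| = 47.88.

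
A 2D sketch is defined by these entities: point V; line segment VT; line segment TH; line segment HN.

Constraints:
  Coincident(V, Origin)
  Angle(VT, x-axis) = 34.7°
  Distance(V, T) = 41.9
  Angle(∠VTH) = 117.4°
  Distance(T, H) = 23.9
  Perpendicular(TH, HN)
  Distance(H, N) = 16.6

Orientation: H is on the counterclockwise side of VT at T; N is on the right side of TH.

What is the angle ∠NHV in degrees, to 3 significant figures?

131°

∠VTH = 117.4°, so TH runs at 34.7° + (180° − 117.4°) = 97.3° from the x-axis; with |TH| = 23.9, H = T + 23.9·(cos 97.3°, sin 97.3°) = (31.4, 47.6). The perpendicularity gives HN at right angles to TH; with |HN| = 16.6 on the right of TH, N = H + 16.6·(0.992, 0.127) = (47.9, 49.7). Then cos ∠NHV = HN·HV / (|HN||HV|), giving 131°.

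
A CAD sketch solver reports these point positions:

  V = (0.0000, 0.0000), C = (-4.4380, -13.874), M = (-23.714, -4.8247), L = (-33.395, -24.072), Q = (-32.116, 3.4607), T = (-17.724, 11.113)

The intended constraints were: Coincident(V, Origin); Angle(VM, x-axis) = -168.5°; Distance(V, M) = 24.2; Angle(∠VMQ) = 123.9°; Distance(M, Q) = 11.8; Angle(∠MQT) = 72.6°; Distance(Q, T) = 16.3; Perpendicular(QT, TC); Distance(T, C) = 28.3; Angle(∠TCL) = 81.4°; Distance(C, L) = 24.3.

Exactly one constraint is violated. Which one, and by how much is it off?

Distance(C, L) = 24.3 — off by 6.40.

V = (0.00, 0.00) ✓; VM at -168.5° ✓; |VM| = 24.20 ✓; ∠VMQ = 123.9° ✓; |MQ| = 11.80 ✓; ∠MQT = 72.60° ✓; |QT| = 16.30 ✓; ∠(QT, TC) = 90.00° ✓; |TC| = 28.30 ✓; ∠TCL = 81.40° ✓; |CL| = 30.70 ✗.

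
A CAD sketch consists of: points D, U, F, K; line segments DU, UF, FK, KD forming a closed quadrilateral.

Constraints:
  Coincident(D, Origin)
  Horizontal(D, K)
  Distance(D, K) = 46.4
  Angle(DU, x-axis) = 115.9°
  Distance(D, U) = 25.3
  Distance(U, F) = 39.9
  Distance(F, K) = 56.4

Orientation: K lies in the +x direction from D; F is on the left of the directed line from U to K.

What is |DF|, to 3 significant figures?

52.7

D is at the origin; D and K share the same y with |DK| = 46.4 and K in +x, so K = (46.4, 0). DU runs at 115.9° with |DU| = 25.3, so U = (-11.1, 22.8). F is determined by |UF| = 39.9 and |FK| = 56.4 together: it lies at the intersection of circle(U, 39.9) and circle(K, 56.4). With |UK| = 61.8, the foot of the radical line on UK is 18.0 from U and the perpendicular offset is √(39.9² − 18.0²) = 35.6. Taking the left-of-UK solution: F = (18.8, 49.2).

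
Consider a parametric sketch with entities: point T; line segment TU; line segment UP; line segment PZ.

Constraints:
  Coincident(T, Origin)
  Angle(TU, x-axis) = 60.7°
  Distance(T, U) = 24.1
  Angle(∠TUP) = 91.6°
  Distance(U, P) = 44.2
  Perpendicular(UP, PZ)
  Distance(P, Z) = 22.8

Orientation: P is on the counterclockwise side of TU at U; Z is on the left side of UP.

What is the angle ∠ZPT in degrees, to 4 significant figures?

61.77°

∠TUP = 91.6°, so UP runs at 60.7° + (180° − 91.6°) = 149.1° from the x-axis; with |UP| = 44.2, P = U + 44.2·(cos 149.1°, sin 149.1°) = (-26.13, 43.72). UP is perpendicular to PZ; with |PZ| = 22.8 on the left of UP, Z = P + 22.8·(-0.5135, -0.8581) = (-37.84, 24.15). Then cos ∠ZPT = PZ·PT / (|PZ||PT|), giving 61.77°.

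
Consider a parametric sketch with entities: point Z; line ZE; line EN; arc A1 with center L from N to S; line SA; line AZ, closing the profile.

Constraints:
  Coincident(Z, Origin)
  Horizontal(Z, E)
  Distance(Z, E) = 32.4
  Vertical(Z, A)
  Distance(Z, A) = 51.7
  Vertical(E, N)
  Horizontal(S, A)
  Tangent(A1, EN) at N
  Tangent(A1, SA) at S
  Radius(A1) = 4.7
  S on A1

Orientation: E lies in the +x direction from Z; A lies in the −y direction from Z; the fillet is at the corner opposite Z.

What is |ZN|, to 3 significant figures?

57.1

Z is at the origin; ZE is horizontal with |ZE| = 32.4 and E on the +x side, so E = (32.4, 0.00). ZA is vertical with |ZA| = 51.7 and A on the −y side, so A = (0.00, -51.7). The virtual corner opposite Z is at (32.4, -51.7). A1 meets EN tangentially, so LN is at right angles to EN and since A1 is tangent to SA there, LS ⟂ SA, with radius 4.7, so the center L sits 4.7 in from both sides at L = (27.7, -47.0). That places the tangent points at N = (32.4, -47.0) on EN and S = (27.7, -51.7) on SA. Then |ZN| = |N − Z| = 57.1.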